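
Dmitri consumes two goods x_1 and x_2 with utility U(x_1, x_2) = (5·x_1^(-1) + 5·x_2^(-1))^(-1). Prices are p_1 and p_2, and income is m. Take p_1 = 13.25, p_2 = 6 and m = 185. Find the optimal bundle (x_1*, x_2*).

x_1* = 8.346, x_2* = 12.4026

From the CES first-order condition, (x_2/x_1)^(2) = p_1/p_2.
Hence x_2/x_1 = (p_1/p_2)^(1/(2)), i.e. raised to the 0.5 power.
Substitute x_2 = (x_2/x_1)·x_1 into the budget: x_1* = m/(p_1 + p_2·(x_2/x_1)).
Numerically x_2/x_1 = 1.486046, so x_1* = 185/(13.25 + 6·1.486046) = 8.346 and x_2* = 1.486046·8.346 = 12.4026.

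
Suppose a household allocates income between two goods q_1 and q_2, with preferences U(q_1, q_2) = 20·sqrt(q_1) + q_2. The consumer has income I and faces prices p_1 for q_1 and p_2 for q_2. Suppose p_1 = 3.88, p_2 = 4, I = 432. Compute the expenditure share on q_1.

Thus q_1* = (10·p_2/p_1)² — independent of I — with the rest of income spent on q_2.
Plugging in: q_1* = (10·4/3.88)² = 106.2812, q_2* = 4.9072.
Expenditure on q_1: 3.88·106.2812 = 412.3711; share = 0.9546.

share on q_1 = 0.9546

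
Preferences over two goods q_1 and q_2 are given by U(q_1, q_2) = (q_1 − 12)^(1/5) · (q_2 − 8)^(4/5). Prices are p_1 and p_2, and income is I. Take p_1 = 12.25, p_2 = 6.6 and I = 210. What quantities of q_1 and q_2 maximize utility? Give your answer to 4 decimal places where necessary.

Substituting into the budget: q_1* = 12 + 0.2·(I − 12·p_1 − 8·p_2)/p_1, and q_2* = 8 + 0.8·(…)/p_2.
Discretionary income = 210 − 12·12.25 − 8·6.6 = 10.2; q_1* = 12 + 0.2·10.2/12.25 = 12.1665; q_2* = 8 + 0.8·10.2/6.6 = 9.2364.

q_1* = 12.1665, q_2* = 9.2364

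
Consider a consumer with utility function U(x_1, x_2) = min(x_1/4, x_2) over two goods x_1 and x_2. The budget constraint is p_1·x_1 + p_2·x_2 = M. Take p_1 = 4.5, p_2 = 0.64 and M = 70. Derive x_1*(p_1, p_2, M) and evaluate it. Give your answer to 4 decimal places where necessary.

x_1* = 15.0215

With perfect complements, no substitution: consume in ratio x_1:x_2 = 4:1.
Budget: p_1·x_1 + p_2·(1/4)·x_1 = M, so (4·p_1 + p_2)·x_1 = 4·M.
Demand: x_1*(p_1,p_2,M) = 4·M/(4·p_1 + p_2), x_2* = M/(4·p_1 + p_2).
Here 4·4.5 + 0.64 = 18.64, giving x_1* = 15.0215.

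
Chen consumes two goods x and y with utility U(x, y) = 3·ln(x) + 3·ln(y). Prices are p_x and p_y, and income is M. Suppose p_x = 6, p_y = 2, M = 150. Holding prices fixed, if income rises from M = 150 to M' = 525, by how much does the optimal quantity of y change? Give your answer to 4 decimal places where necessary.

Demand: x*(p_x,p_y,M) = 0.5·M/p_x and y* = 0.5·M/p_y.
At p_x=6, p_y=2, M=150: y* = 0.5·150/2 = 37.5.
At M' = 525: y* = 131.25. Change: 131.25 − 37.5 = 93.75.

Δy* = 93.75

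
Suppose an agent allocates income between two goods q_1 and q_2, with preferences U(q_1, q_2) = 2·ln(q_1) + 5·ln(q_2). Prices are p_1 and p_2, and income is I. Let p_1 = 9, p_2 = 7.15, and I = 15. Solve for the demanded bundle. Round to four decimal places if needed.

q_1* = 0.4762, q_2* = 1.4985

The MRS is (2/5)·q_2/q_1. Set MRS = p_1/p_2.
So 2·p_2·q_2 = 5·p_1·q_1; combined with the budget, a share 2/7 of income goes to q_1.
Demand: q_1*(p_1,p_2,I) = 2/7·I/p_1 and q_2* = 5/7·I/p_2.
At p_1=9, p_2=7.15, I=15: q_1* = 2/7·15/9 = 0.4762, q_2* = 1.4985.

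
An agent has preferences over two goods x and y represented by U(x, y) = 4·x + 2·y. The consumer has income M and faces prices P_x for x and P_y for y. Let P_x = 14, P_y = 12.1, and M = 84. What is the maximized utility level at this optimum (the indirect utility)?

V = 24

Linear utility — the consumer picks whichever good has higher MU/price: 4/14 = 0.2857 vs 2/12.1 = 0.1653.
x gives more utility per dollar, so spend all income on x: x* = M/P_x, y* = 0.
Numerically: x* = 6, y* = 0.
Utility at the optimum: U(6, 0) = 24.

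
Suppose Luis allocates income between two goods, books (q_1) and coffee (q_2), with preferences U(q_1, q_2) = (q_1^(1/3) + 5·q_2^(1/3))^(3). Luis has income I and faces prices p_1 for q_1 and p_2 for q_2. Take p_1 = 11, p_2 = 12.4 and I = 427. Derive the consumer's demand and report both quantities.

q_1* = 3.3666, q_2* = 31.449

MU_q_1 ∝ q_1^(-2/3), MU_q_2 ∝ 5·q_2^(-2/3), so MRS = (1/5)·(q_2/q_1)^(2/3) = p_1/p_2.
Solve for the ratio: q_2/q_1 = [5·p_1/p_2]^(1.5).
With the ratio pinned down, the budget gives q_1* = I/(p_1 + p_2·(q_2/q_1)) and q_2* = (q_2/q_1)·q_1*.
Numerically q_2/q_1 = 9.34139, so q_1* = 427/(11 + 12.4·9.34139) = 3.3666 and q_2* = 9.34139·3.3666 = 31.449.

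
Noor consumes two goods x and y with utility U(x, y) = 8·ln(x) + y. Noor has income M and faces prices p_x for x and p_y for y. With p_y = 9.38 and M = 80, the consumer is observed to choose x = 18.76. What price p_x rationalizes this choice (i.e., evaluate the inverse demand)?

p_x = 4

MU_x = 8/x, MU_y = 1. Tangency: 8/x = p_x/p_y.
So x*(p_x,p_y) = 8·p_y/p_x, independent of income; and y* = (M − 8·p_y)/p_y.
Set x* = 18.76 in the demand function and solve for p_x: p_x = 4.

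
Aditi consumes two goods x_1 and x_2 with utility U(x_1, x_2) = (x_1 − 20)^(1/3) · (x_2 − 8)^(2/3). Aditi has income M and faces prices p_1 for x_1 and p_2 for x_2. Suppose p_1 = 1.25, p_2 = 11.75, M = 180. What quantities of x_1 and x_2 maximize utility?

Discretionary income = 180 − 20·1.25 − 8·11.75 = 61; x_1* = 20 + 1/3·61/1.25 = 36.2667; x_2* = 8 + 2/3·61/11.75 = 11.461.

x_1* = 36.2667, x_2* = 11.461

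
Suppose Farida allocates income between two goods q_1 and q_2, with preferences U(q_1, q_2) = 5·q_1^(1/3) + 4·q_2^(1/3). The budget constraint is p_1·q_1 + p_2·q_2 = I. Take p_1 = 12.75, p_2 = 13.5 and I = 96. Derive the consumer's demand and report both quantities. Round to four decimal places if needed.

q_1* = 4.4411, q_2* = 2.9167

From the CES first-order condition, (5/4)·(q_2/q_1)^(2/3) = p_1/p_2.
Solve for the ratio: q_2/q_1 = [(4/5)·p_1/p_2]^(1.5).
With the ratio pinned down, the budget gives q_1* = I/(p_1 + p_2·(q_2/q_1)) and q_2* = (q_2/q_1)·q_1*.
Numerically q_2/q_1 = 0.656749, so q_1* = 96/(12.75 + 13.5·0.656749) = 4.4411 and q_2* = 0.656749·4.4411 = 2.9167.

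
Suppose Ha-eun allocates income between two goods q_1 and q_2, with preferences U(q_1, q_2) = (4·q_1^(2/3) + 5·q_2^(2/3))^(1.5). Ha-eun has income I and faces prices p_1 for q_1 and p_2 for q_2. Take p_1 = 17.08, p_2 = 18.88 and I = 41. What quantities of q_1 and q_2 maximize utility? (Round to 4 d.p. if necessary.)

q_1* = 0.9238, q_2* = 1.3359

MU_q_1 ∝ 4·q_1^(-1/3), MU_q_2 ∝ 5·q_2^(-1/3), so MRS = (4/5)·(q_2/q_1)^(1/3) = p_1/p_2.
Solve for the ratio: q_2/q_1 = [(5/4)·p_1/p_2]^(3).
With the ratio pinned down, the budget gives q_1* = I/(p_1 + p_2·(q_2/q_1)) and q_2* = (q_2/q_1)·q_1*.
Numerically q_2/q_1 = 1.446065, so q_1* = 41/(17.08 + 18.88·1.446065) = 0.9238 and q_2* = 1.446065·0.9238 = 1.3359.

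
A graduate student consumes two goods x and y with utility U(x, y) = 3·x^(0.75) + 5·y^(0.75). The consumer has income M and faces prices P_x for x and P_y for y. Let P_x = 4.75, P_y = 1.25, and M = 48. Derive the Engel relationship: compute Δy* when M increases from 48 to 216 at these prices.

MU_x ∝ 3·x^(-0.25), MU_y ∝ 5·y^(-0.25), so MRS = (3/5)·(y/x)^(0.25) = P_x/P_y.
Hence y/x = ((5/3)·P_x/P_y)^(1/(0.25)), i.e. raised to the 4 power.
Substitute y = (y/x)·x into the budget: x* = M/(P_x + P_y·(y/x)).
Numerically y/x = 1608.901235, so x* = 48/(4.75 + 1.25·1608.901235) = 0.0238 and y* = 1608.901235·0.0238 = 38.3095.
At M' = 216: y* = 172.3928. Change: 172.3928 − 38.3095 = 134.0833.

Δy* = 134.0833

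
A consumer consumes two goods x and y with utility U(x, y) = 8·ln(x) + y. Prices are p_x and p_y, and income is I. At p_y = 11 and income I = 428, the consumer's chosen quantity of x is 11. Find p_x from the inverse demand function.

p_x = 8

Set MRS = p_x/p_y: (8/x)/1 = p_x/p_y.
So x*(p_x,p_y) = 8·p_y/p_x, independent of income; and y* = (I − 8·p_y)/p_y.
Set x* = 11 in the demand function and solve for p_x: p_x = 8.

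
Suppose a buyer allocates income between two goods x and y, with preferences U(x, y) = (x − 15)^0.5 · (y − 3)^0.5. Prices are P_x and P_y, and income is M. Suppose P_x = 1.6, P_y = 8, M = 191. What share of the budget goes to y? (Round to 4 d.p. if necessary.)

Let x' = x−15, y' = y−3. MRS = y'/x' = P_x/P_y.
After buying the subsistence bundle (15, 3), a share 0.5 of the remaining income goes to x: x* = 15 + 0.5·(M − 15P_x − 3P_y)/P_x.
Discretionary income = 191 − 15·1.6 − 3·8 = 143; x* = 15 + 0.5·143/1.6 = 59.6875; y* = 3 + 0.5·143/8 = 11.9375.
Expenditure on y: 8·11.9375 = 95.5; share = 0.5.

share on y = 0.5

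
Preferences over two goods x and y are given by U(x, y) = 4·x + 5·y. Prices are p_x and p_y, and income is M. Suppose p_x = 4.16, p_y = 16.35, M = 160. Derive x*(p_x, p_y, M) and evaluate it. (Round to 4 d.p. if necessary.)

Linear utility — the consumer picks whichever good has higher MU/price: 4/4.16 = 0.9615 vs 5/16.35 = 0.3058.
x gives more utility per dollar, so spend all income on x: x* = M/p_x, y* = 0.
Numerically: x* = 38.4615, y* = 0.

x* = 38.4615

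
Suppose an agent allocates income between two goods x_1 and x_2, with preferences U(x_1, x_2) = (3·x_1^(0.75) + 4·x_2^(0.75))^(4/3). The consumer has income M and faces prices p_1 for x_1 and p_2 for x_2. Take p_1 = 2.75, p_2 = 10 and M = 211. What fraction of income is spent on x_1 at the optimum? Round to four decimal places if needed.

With the ratio pinned down, the budget gives x_1* = M/(p_1 + p_2·(x_2/x_1)) and x_2* = (x_2/x_1)·x_1*.
Numerically x_2/x_1 = 0.018075, so x_1* = 211/(2.75 + 10·0.018075) = 71.9951 and x_2* = 0.018075·71.9951 = 1.3013.
Expenditure on x_1: 2.75·71.9951 = 197.9867; share = 0.9383.

share on x_1 = 0.9383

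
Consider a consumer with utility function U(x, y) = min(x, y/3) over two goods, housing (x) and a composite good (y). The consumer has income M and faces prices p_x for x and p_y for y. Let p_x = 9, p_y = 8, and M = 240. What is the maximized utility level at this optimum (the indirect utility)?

Leontief preferences: the optimum is at the kink where x/1 = y/3, i.e. y = 3·x.
Budget: p_x·x + p_y·3·x = M, so (p_x + 3·p_y)·x = M.
Demand: x*(p_x,p_y,M) = M/(p_x + 3·p_y), y* = 3·M/(p_x + 3·p_y).
Here 9 + 3·8 = 33, giving x* = 7.2727 and y* = 21.8182.
Utility at the optimum: U(7.2727, 21.8182) = 7.2727.

V = 7.2727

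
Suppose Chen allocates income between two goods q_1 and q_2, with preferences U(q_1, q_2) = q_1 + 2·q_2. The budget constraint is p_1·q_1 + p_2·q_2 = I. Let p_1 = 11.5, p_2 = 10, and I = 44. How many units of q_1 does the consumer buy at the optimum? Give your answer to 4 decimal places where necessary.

Linear utility — the consumer picks whichever good has higher MU/price: 1/11.5 = 0.087 vs 2/10 = 0.2.
q_2 gives more utility per dollar, so spend all income on q_2: q_2* = I/p_2, q_1* = 0.
Numerically: q_1* = 0, q_2* = 4.4.

q_1* = 0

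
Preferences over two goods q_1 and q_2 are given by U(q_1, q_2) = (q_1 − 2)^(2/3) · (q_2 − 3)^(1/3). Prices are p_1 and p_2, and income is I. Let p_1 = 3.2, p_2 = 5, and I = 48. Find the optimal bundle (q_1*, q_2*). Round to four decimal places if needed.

q_1* = 7.5417, q_2* = 4.7733

Let q_1' = q_1−2, q_2' = q_2−3. MRS = 2·q_2'/q_1' = p_1/p_2.
After buying the subsistence bundle (2, 3), a share 2/3 of the remaining income goes to q_1: q_1* = 2 + 2/3·(I − 2p_1 − 3p_2)/p_1.
Discretionary income = 48 − 2·3.2 − 3·5 = 26.6; q_1* = 2 + 2/3·26.6/3.2 = 7.5417; q_2* = 3 + 1/3·26.6/5 = 4.7733.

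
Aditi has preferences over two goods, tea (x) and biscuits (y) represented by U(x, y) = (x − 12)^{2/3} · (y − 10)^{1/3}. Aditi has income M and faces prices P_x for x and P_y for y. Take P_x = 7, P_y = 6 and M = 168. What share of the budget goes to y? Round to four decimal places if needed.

share on y = 0.4048

Let x' = x−12, y' = y−10. MRS = 2·y'/x' = P_x/P_y.
After buying the subsistence bundle (12, 10), a share 2/3 of the remaining income goes to x: x* = 12 + 2/3·(M − 12P_x − 10P_y)/P_x.
Discretionary income = 168 − 12·7 − 10·6 = 24; x* = 12 + 2/3·24/7 = 14.2857; y* = 10 + 1/3·24/6 = 11.3333.
Expenditure on y: 6·11.3333 = 68; share = 0.4048.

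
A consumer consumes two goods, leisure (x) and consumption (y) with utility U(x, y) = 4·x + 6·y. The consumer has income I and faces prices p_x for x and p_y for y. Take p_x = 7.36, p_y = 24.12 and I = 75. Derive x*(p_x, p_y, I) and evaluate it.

x* = 10.1902

Perfect substitutes: compare marginal utility per dollar. 4/p_x vs 6/p_y → 0.5435 vs 0.2488.
x gives more utility per dollar, so spend all income on x: x* = I/p_x, y* = 0.
Numerically: x* = 10.1902, y* = 0.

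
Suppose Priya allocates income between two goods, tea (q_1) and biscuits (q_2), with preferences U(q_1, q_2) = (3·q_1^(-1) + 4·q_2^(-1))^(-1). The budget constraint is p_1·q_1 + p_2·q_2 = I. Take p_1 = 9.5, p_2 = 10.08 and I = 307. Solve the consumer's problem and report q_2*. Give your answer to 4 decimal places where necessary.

q_2* = 16.5457

MU_q_1 ∝ 3·q_1^(-2), MU_q_2 ∝ 4·q_2^(-2), so MRS = (3/4)·(q_2/q_1)^(2) = p_1/p_2.
Solve for the ratio: q_2/q_1 = [(4/3)·p_1/p_2]^(0.5).
Substitute q_2 = (q_2/q_1)·q_1 into the budget: q_1* = I/(p_1 + p_2·(q_2/q_1)).
Numerically q_2/q_1 = 1.120988, so q_1* = 307/(9.5 + 10.08·1.120988) = 14.7599 and q_2* = 1.120988·14.7599 = 16.5457.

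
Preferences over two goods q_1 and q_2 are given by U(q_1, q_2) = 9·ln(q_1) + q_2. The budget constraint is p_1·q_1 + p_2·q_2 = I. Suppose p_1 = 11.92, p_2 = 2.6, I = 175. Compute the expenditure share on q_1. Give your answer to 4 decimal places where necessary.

Set MRS = p_1/p_2: (9/q_1)/1 = p_1/p_2.
So q_1*(p_1,p_2) = 9·p_2/p_1, independent of income; and q_2* = (I − 9·p_2)/p_2.
At the given prices: q_1* = 9·2.6/11.92 = 1.9631, and q_2* = 58.3077.
Expenditure on q_1: 11.92·1.9631 = 23.4; share = 0.1337.

share on q_1 = 0.1337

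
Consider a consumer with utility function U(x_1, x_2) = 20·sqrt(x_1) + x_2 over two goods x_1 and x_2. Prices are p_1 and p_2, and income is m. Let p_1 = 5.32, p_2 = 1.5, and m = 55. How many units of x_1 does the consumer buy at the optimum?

x_1* = 7.9499

Set MRS = p_1/p_2: 10·x_1^(−1/2) = p_1/p_2.
Thus x_1* = (10·p_2/p_1)² — independent of m — with the rest of income spent on x_2.
Plugging in: x_1* = (10·1.5/5.32)² = 7.9499.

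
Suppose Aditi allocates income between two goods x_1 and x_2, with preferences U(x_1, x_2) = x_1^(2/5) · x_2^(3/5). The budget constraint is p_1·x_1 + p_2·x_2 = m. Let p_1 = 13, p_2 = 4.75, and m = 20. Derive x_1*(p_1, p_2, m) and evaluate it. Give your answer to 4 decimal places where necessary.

The MRS is (2/3)·x_2/x_1. Set MRS = p_1/p_2.
So 0.4·p_2·x_2 = 0.6·p_1·x_1; combined with the budget, a share 0.4 of income goes to x_1.
Demand: x_1*(p_1,p_2,m) = 0.4·m/p_1 and x_2* = 0.6·m/p_2.
At p_1=13, p_2=4.75, m=20: x_1* = 0.4·20/13 = 0.6154.

x_1* = 0.6154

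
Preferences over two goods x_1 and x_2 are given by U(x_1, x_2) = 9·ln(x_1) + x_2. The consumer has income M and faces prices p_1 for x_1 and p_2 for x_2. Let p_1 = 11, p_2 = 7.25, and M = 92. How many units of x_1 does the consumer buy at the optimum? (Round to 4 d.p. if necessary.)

x_1* = 5.9318

Set MRS = p_1/p_2: (9/x_1)/1 = p_1/p_2.
So x_1*(p_1,p_2) = 9·p_2/p_1, independent of income; and x_2* = (M − 9·p_2)/p_2.
At the given prices: x_1* = 9·7.25/11 = 5.9318.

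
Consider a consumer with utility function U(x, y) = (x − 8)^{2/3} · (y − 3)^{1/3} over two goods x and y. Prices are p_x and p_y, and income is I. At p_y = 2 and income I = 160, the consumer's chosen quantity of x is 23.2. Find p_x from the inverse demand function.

p_x = 5

This is Cobb-Douglas in (x−8, y−3): tangency gives 2/3·p_y·(y−3) = 1/3·p_x·(x−8).
After buying the subsistence bundle (8, 3), a share 2/3 of the remaining income goes to x: x* = 8 + 2/3·(I − 8p_x − 3p_y)/p_x.
Set x* = 23.2 in the demand function and solve for p_x: p_x = 5.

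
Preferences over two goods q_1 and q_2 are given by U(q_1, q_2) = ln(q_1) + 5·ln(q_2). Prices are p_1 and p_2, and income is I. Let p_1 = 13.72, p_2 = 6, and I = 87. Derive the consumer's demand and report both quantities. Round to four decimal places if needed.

q_1* = 1.0569, q_2* = 12.0833

MU_q_1/MU_q_2 = (q_2)/(5·q_1); tangency sets this equal to p_1/p_2.
Rearranging, p_2·q_2 = 5·p_1·q_1. Substituting into the budget gives p_1·q_1·(1 + 5) = I.
Demand: q_1*(p_1,p_2,I) = 1/6·I/p_1 and q_2* = 5/6·I/p_2.
At p_1=13.72, p_2=6, I=87: q_1* = 1/6·87/13.72 = 1.0569, q_2* = 12.0833.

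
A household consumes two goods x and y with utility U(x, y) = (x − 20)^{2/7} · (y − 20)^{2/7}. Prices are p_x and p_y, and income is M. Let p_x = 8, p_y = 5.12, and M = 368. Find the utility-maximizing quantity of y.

y* = 30.3125

MRS = (y−20)/(x−20). Tangency with p_x/p_y gives y−20 = (p_x/p_y)·(x−20).
Substituting into the budget: x* = 20 + 0.5·(M − 20·p_x − 20·p_y)/p_x, and y* = 20 + 0.5·(…)/p_y.
Discretionary income = 368 − 20·8 − 20·5.12 = 105.6; y* = 20 + 0.5·105.6/5.12 = 30.3125.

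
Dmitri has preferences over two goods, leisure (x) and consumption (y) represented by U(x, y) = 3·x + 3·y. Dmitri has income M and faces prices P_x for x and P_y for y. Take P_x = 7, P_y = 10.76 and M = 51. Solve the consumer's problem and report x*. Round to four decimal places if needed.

x gives more utility per dollar, so spend all income on x: x* = M/P_x, y* = 0.
Numerically: x* = 7.2857, y* = 0.

x* = 7.2857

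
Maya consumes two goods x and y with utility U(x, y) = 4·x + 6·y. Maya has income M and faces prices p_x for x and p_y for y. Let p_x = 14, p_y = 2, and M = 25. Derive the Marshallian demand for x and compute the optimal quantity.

x* = 0

y gives more utility per dollar, so spend all income on y: y* = M/p_y, x* = 0.
Numerically: x* = 0, y* = 12.5.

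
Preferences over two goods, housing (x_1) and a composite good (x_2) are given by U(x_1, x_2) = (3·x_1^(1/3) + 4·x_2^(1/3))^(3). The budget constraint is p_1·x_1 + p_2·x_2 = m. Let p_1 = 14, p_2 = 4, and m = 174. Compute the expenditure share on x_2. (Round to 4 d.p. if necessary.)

From the CES first-order condition, (3/4)·(x_2/x_1)^(2/3) = p_1/p_2.
Hence x_2/x_1 = ((4/3)·p_1/p_2)^(1/(2/3)), i.e. raised to the 1.5 power.
With the ratio pinned down, the budget gives x_1* = m/(p_1 + p_2·(x_2/x_1)) and x_2* = (x_2/x_1)·x_1*.
Numerically x_2/x_1 = 10.081152, so x_1* = 174/(14 + 4·10.081152) = 3.203 and x_2* = 10.081152·3.203 = 32.2896.
Expenditure on x_2: 4·32.2896 = 129.1584; share = 0.7423.

share on x_2 = 0.7423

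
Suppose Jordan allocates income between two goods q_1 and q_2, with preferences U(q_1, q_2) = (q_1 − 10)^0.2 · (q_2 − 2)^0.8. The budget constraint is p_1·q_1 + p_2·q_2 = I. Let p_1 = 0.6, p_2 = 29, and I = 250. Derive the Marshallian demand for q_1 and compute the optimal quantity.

q_1* = 72

This is Cobb-Douglas in (q_1−10, q_2−2): tangency gives 0.2·p_2·(q_2−2) = 0.8·p_1·(q_1−10).
After buying the subsistence bundle (10, 2), a share 0.2 of the remaining income goes to q_1: q_1* = 10 + 0.2·(I − 10p_1 − 2p_2)/p_1.
Discretionary income = 250 − 10·0.6 − 2·29 = 186; q_1* = 10 + 0.2·186/0.6 = 72.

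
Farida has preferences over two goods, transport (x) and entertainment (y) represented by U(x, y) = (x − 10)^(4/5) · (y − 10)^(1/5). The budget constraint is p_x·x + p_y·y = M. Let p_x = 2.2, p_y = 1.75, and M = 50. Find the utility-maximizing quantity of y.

Discretionary income = 50 − 10·2.2 − 10·1.75 = 10.5; y* = 10 + 0.2·10.5/1.75 = 11.2.

y* = 11.2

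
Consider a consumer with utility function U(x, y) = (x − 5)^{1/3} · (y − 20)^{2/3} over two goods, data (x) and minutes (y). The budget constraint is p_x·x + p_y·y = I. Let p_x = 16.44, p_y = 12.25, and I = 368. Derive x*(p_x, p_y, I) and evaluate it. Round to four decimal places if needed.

This is Cobb-Douglas in (x−5, y−20): tangency gives 1/3·p_y·(y−20) = 2/3·p_x·(x−5).
After buying the subsistence bundle (5, 20), a share 1/3 of the remaining income goes to x: x* = 5 + 1/3·(I − 5p_x − 20p_y)/p_x.
Discretionary income = 368 − 5·16.44 − 20·12.25 = 40.8; x* = 5 + 1/3·40.8/16.44 = 5.8273.

x* = 5.8273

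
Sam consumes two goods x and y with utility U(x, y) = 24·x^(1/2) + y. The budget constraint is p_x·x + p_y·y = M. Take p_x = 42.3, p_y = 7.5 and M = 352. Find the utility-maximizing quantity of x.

x* = 4.5269

Solve: √x = 12·p_y/p_x, so x*(p_x,p_y) = (12·p_y/p_x)², and y* = (M − p_x·x*)/p_y.
Plugging in: x* = (12·7.5/42.3)² = 4.5269.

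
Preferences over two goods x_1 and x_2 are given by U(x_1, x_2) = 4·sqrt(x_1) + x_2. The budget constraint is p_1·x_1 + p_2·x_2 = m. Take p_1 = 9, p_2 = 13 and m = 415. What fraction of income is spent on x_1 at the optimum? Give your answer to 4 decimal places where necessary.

MU_x_1 = 2/√x_1, MU_x_2 = 1. Tangency: 2/√x_1 = p_1/p_2.
Thus x_1* = (2·p_2/p_1)² — independent of m — with the rest of income spent on x_2.
Plugging in: x_1* = (2·13/9)² = 8.3457, x_2* = 26.1453.
Expenditure on x_1: 9·8.3457 = 75.1111; share = 0.181.

share on x_1 = 0.181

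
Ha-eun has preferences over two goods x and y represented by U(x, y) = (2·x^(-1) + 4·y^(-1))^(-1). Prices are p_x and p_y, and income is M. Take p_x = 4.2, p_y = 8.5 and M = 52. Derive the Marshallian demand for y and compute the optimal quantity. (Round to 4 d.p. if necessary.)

y* = 4.0865

MRS = MU_x/MU_y = (1/2)·(y/x)^(2). Set equal to p_x/p_y.
Hence y/x = (2·p_x/p_y)^(1/(2)), i.e. raised to the 0.5 power.
Substitute y = (y/x)·x into the budget: x* = M/(p_x + p_y·(y/x)).
Numerically y/x = 0.9941, so x* = 52/(4.2 + 8.5·0.9941) = 4.1107 and y* = 0.9941·4.1107 = 4.0865.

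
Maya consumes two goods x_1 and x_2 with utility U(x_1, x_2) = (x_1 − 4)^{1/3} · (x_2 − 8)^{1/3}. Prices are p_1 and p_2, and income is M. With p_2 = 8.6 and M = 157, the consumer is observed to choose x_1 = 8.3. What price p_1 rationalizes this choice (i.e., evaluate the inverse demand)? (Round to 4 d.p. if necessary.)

Let x_1' = x_1−4, x_2' = x_2−8. MRS = x_2'/x_1' = p_1/p_2.
After buying the subsistence bundle (4, 8), a share 0.5 of the remaining income goes to x_1: x_1* = 4 + 0.5·(M − 4p_1 − 8p_2)/p_1.
Set x_1* = 8.3 in the demand function and solve for p_1: p_1 = 7.

p_1 = 7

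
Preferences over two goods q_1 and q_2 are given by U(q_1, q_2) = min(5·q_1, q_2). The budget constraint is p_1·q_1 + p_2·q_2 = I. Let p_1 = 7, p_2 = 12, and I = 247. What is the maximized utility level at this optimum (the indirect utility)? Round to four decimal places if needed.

V = 18.4328

With perfect complements, no substitution: consume in ratio q_1:q_2 = 1:5.
Budget: p_1·q_1 + p_2·5·q_1 = I, so (p_1 + 5·p_2)·q_1 = I.
Demand: q_1*(p_1,p_2,I) = I/(p_1 + 5·p_2), q_2* = 5·I/(p_1 + 5·p_2).
Here 7 + 5·12 = 67, giving q_1* = 3.6866 and q_2* = 18.4328.
Utility at the optimum: U(3.6866, 18.4328) = 18.4328.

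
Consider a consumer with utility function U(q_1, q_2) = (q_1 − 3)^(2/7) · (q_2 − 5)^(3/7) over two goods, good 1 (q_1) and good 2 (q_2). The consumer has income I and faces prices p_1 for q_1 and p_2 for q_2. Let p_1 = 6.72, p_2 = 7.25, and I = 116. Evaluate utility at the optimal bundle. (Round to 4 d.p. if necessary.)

V = 2.8451

This is Cobb-Douglas in (q_1−3, q_2−5): tangency gives 2/7·p_2·(q_2−5) = 3/7·p_1·(q_1−3).
Substituting into the budget: q_1* = 3 + 0.4·(I − 3·p_1 − 5·p_2)/p_1, and q_2* = 5 + 0.6·(…)/p_2.
Discretionary income = 116 − 3·6.72 − 5·7.25 = 59.59; q_1* = 3 + 0.4·59.59/6.72 = 6.547; q_2* = 5 + 0.6·59.59/7.25 = 9.9316.
Utility at the optimum: U(6.547, 9.9316) = 2.8451.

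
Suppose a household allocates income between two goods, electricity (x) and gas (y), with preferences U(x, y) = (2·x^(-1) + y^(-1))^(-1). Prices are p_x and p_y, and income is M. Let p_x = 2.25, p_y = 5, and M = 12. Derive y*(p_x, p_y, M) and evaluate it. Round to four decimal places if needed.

From the CES first-order condition, 2·(y/x)^(2) = p_x/p_y.
Solve for the ratio: y/x = [(1/2)·p_x/p_y]^(0.5).
Substitute y = (y/x)·x into the budget: x* = M/(p_x + p_y·(y/x)).
Numerically y/x = 0.474342, so x* = 12/(2.25 + 5·0.474342) = 2.5964 and y* = 0.474342·2.5964 = 1.2316.

y* = 1.2316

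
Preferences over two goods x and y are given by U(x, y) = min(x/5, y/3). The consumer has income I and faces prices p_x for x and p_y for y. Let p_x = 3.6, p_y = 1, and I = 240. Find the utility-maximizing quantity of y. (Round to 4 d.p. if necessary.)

Demand: x*(p_x,p_y,I) = 5·I/(5·p_x + 3·p_y), y* = 3·I/(5·p_x + 3·p_y).
Here 5·3.6 + 3·1 = 21, giving y* = 34.2857.

y* = 34.2857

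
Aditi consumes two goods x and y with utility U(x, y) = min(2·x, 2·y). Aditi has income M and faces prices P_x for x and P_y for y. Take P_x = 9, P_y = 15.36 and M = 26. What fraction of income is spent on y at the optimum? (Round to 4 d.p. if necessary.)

With perfect complements, no substitution: consume in ratio x:y = 2:2.
Budget: P_x·x + P_y·x = M, so (2·P_x + 2·P_y)·x = 2·M.
Demand: x*(P_x,P_y,M) = 2·M/(2·P_x + 2·P_y), y* = 2·M/(2·P_x + 2·P_y).
Here 2·9 + 2·15.36 = 48.72, giving x* = 1.0673 and y* = 1.0673.
Expenditure on y: 15.36·1.0673 = 16.3941; share = 0.6305.

share on y = 0.6305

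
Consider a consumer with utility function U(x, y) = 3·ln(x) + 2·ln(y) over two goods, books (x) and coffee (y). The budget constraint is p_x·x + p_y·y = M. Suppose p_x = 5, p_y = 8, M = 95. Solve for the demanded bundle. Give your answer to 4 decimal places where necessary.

x* = 11.4, y* = 4.75

Demand: x*(p_x,p_y,M) = 0.6·M/p_x and y* = 0.4·M/p_y.
At p_x=5, p_y=8, M=95: x* = 0.6·95/5 = 11.4, y* = 4.75.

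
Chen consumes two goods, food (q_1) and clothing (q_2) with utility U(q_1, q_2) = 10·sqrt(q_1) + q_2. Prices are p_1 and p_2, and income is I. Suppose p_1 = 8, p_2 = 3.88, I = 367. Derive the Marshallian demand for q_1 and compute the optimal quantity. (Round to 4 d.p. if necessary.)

Utility is quasi-linear in q_2; the FOC for q_1 is 5/√q_1 = p_1/p_2.
Solve: √q_1 = 5·p_2/p_1, so q_1*(p_1,p_2) = (5·p_2/p_1)², and q_2* = (I − p_1·q_1*)/p_2.
Plugging in: q_1* = (5·3.88/8)² = 5.8806.

q_1* = 5.8806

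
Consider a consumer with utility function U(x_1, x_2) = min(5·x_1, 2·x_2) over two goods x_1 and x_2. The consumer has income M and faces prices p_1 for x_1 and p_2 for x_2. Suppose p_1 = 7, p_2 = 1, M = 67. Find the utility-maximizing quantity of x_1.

x_1* = 7.0526

Leontief preferences: the optimum is at the kink where x_1/2 = x_2/5, i.e. x_2 = (5/2)·x_1.
Budget: p_1·x_1 + p_2·(5/2)·x_1 = M, so (2·p_1 + 5·p_2)·x_1 = 2·M.
Demand: x_1*(p_1,p_2,M) = 2·M/(2·p_1 + 5·p_2), x_2* = 5·M/(2·p_1 + 5·p_2).
Here 2·7 + 5·1 = 19, giving x_1* = 7.0526.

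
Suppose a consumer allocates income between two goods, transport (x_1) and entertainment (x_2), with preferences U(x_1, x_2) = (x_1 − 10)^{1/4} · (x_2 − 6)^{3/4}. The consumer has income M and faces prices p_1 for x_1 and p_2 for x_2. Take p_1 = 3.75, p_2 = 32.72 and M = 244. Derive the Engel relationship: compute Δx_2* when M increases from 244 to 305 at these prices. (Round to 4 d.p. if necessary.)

MRS = (1/3)·(x_2−6)/(x_1−10). Tangency with p_1/p_2 gives x_2−6 = 3·(p_1/p_2)·(x_1−10).
After buying the subsistence bundle (10, 6), a share 0.25 of the remaining income goes to x_1: x_1* = 10 + 0.25·(M − 10p_1 − 6p_2)/p_1.
Discretionary income = 244 − 10·3.75 − 6·32.72 = 10.18; x_2* = 6 + 0.75·10.18/32.72 = 6.2333.
At M' = 305: x_2* = 7.6316. Change: 7.6316 − 6.2333 = 1.3982.

Δx_2* = 1.3982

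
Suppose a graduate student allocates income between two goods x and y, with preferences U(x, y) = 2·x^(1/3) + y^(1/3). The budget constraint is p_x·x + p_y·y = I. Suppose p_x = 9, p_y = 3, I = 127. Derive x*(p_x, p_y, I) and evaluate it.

From the CES first-order condition, 2·(y/x)^(2/3) = p_x/p_y.
Solve for the ratio: y/x = [(1/2)·p_x/p_y]^(1.5).
With the ratio pinned down, the budget gives x* = I/(p_x + p_y·(y/x)) and y* = (y/x)·x*.
Numerically y/x = 1.837117, so x* = 127/(9 + 3·1.837117) = 8.7518.

x* = 8.7518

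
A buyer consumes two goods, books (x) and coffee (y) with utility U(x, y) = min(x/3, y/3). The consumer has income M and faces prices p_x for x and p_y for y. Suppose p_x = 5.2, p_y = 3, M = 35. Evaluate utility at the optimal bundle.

Leontief preferences: the optimum is at the kink where x/3 = y/3, i.e. y = x.
Budget: p_x·x + p_y·x = M, so (3·p_x + 3·p_y)·x = 3·M.
Demand: x*(p_x,p_y,M) = 3·M/(3·p_x + 3·p_y), y* = 3·M/(3·p_x + 3·p_y).
Here 3·5.2 + 3·3 = 24.6, giving x* = 4.2683 and y* = 4.2683.
Utility at the optimum: U(4.2683, 4.2683) = 1.4228.

V = 1.4228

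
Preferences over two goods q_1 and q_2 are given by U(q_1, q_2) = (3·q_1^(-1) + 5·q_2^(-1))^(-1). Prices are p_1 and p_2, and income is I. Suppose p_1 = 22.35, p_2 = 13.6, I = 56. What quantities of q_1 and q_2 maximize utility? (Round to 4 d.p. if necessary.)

q_1* = 1.2484, q_2* = 2.0661

MU_q_1 ∝ 3·q_1^(-2), MU_q_2 ∝ 5·q_2^(-2), so MRS = (3/5)·(q_2/q_1)^(2) = p_1/p_2.
Hence q_2/q_1 = ((5/3)·p_1/p_2)^(1/(2)), i.e. raised to the 0.5 power.
Substitute q_2 = (q_2/q_1)·q_1 into the budget: q_1* = I/(p_1 + p_2·(q_2/q_1)).
Numerically q_2/q_1 = 1.654984, so q_1* = 56/(22.35 + 13.6·1.654984) = 1.2484 and q_2* = 1.654984·1.2484 = 2.0661.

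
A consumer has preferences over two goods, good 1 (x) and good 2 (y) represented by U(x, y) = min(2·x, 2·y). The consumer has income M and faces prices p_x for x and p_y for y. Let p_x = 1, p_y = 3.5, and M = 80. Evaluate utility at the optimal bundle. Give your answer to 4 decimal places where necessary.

V = 35.5556

Leontief preferences: the optimum is at the kink where x/2 = y/2, i.e. y = x.
Budget: p_x·x + p_y·x = M, so (2·p_x + 2·p_y)·x = 2·M.
Demand: x*(p_x,p_y,M) = 2·M/(2·p_x + 2·p_y), y* = 2·M/(2·p_x + 2·p_y).
Here 2·1 + 2·3.5 = 9, giving x* = 17.7778 and y* = 17.7778.
Utility at the optimum: U(17.7778, 17.7778) = 35.5556.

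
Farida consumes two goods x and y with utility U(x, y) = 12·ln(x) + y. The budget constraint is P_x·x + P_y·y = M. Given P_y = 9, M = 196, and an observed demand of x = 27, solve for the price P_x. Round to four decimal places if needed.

P_x = 4

Set MRS = P_x/P_y: (12/x)/1 = P_x/P_y.
So x*(P_x,P_y) = 12·P_y/P_x, independent of income; and y* = (M − 12·P_y)/P_y.
Set x* = 27 in the demand function and solve for P_x: P_x = 4.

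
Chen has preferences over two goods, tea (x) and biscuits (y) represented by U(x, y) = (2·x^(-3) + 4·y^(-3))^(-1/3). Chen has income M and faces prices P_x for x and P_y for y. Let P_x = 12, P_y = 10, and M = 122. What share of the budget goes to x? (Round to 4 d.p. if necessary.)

share on x = 0.4909

From the CES first-order condition, (1/2)·(y/x)^(4) = P_x/P_y.
Hence y/x = (2·P_x/P_y)^(1/(4)), i.e. raised to the 0.25 power.
With the ratio pinned down, the budget gives x* = M/(P_x + P_y·(y/x)) and y* = (y/x)·x*.
Numerically y/x = 1.244666, so x* = 122/(12 + 10·1.244666) = 4.9905 and y* = 1.244666·4.9905 = 6.2115.
Expenditure on x: 12·4.9905 = 59.8855; share = 0.4909.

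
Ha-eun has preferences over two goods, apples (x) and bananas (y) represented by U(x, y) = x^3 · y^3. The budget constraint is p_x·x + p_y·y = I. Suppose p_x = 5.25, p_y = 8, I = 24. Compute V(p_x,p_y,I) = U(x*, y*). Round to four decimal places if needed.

V = 40.3032

MU_x/MU_y = (3·y)/(3·x); tangency sets this equal to p_x/p_y.
So 3·p_y·y = 3·p_x·x; combined with the budget, a share 0.5 of income goes to x.
Demand: x*(p_x,p_y,I) = 0.5·I/p_x and y* = 0.5·I/p_y.
At p_x=5.25, p_y=8, I=24: x* = 0.5·24/5.25 = 2.2857, y* = 1.5.
Utility at the optimum: U(2.2857, 1.5) = 40.3032.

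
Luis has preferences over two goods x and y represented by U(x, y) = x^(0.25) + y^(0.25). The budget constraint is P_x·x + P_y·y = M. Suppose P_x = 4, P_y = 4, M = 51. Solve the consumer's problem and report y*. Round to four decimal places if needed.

y* = 6.375

Numerically y/x = 1, so x* = 51/(4 + 4·1) = 6.375 and y* = 1·6.375 = 6.375.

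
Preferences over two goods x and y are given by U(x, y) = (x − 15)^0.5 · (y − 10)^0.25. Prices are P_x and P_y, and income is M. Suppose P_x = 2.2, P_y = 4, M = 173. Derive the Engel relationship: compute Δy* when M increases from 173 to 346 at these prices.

This is Cobb-Douglas in (x−15, y−10): tangency gives 0.5·P_y·(y−10) = 0.25·P_x·(x−15).
After buying the subsistence bundle (15, 10), a share 2/3 of the remaining income goes to x: x* = 15 + 2/3·(M − 15P_x − 10P_y)/P_x.
Discretionary income = 173 − 15·2.2 − 10·4 = 100; y* = 10 + 1/3·100/4 = 18.3333.
At M' = 346: y* = 32.75. Change: 32.75 − 18.3333 = 14.4167.

Δy* = 14.4167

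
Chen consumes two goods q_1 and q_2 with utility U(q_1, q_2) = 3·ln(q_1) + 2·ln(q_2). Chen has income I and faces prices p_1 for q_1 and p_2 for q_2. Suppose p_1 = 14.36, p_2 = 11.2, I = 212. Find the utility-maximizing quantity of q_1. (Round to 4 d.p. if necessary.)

MU_q_1/MU_q_2 = (3·q_2)/(2·q_1); tangency sets this equal to p_1/p_2.
So 3·p_2·q_2 = 2·p_1·q_1; combined with the budget, a share 0.6 of income goes to q_1.
Demand: q_1*(p_1,p_2,I) = 0.6·I/p_1 and q_2* = 0.4·I/p_2.
At p_1=14.36, p_2=11.2, I=212: q_1* = 0.6·212/14.36 = 8.8579.

q_1* = 8.8579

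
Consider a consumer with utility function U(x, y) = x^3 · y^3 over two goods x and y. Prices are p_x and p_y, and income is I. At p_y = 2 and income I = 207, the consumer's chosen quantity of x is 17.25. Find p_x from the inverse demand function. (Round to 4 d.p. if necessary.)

Tangency: MRS = y/x = p_x/p_y.
Rearranging, p_y·y = p_x·x. Substituting into the budget gives p_x·x·(1 + 1) = I.
Demand: x*(p_x,p_y,I) = 0.5·I/p_x and y* = 0.5·I/p_y.
Set x* = 17.25 in the demand function and solve for p_x: p_x = 6.

p_x = 6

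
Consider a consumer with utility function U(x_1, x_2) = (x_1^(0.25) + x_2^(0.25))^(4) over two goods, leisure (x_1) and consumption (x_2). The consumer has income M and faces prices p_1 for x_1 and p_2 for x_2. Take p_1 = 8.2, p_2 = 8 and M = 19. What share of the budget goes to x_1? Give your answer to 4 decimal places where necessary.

From the CES first-order condition, (x_2/x_1)^(0.75) = p_1/p_2.
Solve for the ratio: x_2/x_1 = [p_1/p_2]^(4/3).
With the ratio pinned down, the budget gives x_1* = M/(p_1 + p_2·(x_2/x_1)) and x_2* = (x_2/x_1)·x_1*.
Numerically x_2/x_1 = 1.033471, so x_1* = 19/(8.2 + 8·1.033471) = 1.1538 and x_2* = 1.033471·1.1538 = 1.1924.
Expenditure on x_1: 8.2·1.1538 = 9.4609; share = 0.4979.

share on x_1 = 0.4979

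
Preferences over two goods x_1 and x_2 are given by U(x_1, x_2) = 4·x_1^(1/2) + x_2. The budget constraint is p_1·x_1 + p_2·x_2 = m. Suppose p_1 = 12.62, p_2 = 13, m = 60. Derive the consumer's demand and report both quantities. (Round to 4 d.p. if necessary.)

Set MRS = p_1/p_2: 2·x_1^(−1/2) = p_1/p_2.
Solve: √x_1 = 2·p_2/p_1, so x_1*(p_1,p_2) = (2·p_2/p_1)², and x_2* = (m − p_1·x_1*)/p_2.
Plugging in: x_1* = (2·13/12.62)² = 4.2445, x_2* = 0.4949.

x_1* = 4.2445, x_2* = 0.4949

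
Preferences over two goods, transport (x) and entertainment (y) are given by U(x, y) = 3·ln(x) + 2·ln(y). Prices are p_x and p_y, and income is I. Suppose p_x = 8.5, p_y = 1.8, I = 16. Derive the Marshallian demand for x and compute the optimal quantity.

x* = 1.1294

Tangency: MRS = (3/2)·y/x = p_x/p_y.
Rearranging, p_y·y = (2/3)·p_x·x. Substituting into the budget gives p_x·x·(1 + (2/3)) = I.
Demand: x*(p_x,p_y,I) = 0.6·I/p_x and y* = 0.4·I/p_y.
At p_x=8.5, p_y=1.8, I=16: x* = 0.6·16/8.5 = 1.1294.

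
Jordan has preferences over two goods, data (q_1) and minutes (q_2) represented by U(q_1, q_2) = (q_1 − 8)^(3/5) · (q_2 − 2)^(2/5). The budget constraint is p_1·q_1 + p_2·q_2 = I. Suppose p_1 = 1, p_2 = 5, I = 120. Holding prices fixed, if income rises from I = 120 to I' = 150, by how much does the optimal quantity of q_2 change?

Δq_2* = 2.4

Let q_1' = q_1−8, q_2' = q_2−2. MRS = (3/2)·q_2'/q_1' = p_1/p_2.
After buying the subsistence bundle (8, 2), a share 0.6 of the remaining income goes to q_1: q_1* = 8 + 0.6·(I − 8p_1 − 2p_2)/p_1.
Discretionary income = 120 − 8·1 − 2·5 = 102; q_2* = 2 + 0.4·102/5 = 10.16.
At I' = 150: q_2* = 12.56. Change: 12.56 − 10.16 = 2.4.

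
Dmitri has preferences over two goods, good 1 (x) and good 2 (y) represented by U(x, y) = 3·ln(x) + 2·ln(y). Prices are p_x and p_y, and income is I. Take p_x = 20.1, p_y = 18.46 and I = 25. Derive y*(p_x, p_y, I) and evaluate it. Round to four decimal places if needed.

The MRS is (3/2)·y/x. Set MRS = p_x/p_y.
Rearranging, p_y·y = (2/3)·p_x·x. Substituting into the budget gives p_x·x·(1 + (2/3)) = I.
Demand: x*(p_x,p_y,I) = 0.6·I/p_x and y* = 0.4·I/p_y.
At p_x=20.1, p_y=18.46, I=25: y* = 0.4·25/18.46 = 0.5417.

y* = 0.5417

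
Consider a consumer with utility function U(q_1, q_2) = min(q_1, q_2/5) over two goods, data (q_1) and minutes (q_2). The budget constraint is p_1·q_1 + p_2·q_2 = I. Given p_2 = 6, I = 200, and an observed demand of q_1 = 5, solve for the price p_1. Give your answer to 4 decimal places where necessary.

With perfect complements, no substitution: consume in ratio q_1:q_2 = 1:5.
Budget: p_1·q_1 + p_2·5·q_1 = I, so (p_1 + 5·p_2)·q_1 = I.
Demand: q_1*(p_1,p_2,I) = I/(p_1 + 5·p_2), q_2* = 5·I/(p_1 + 5·p_2).
Set q_1* = 5 in the demand function and solve for p_1: p_1 = 10.

p_1 = 10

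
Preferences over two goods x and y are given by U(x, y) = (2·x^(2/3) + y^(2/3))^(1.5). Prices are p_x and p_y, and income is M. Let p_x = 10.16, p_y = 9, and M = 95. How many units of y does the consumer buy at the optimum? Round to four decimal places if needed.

y* = 1.4504

From the CES first-order condition, 2·(y/x)^(1/3) = p_x/p_y.
Hence y/x = ((1/2)·p_x/p_y)^(1/(1/3)), i.e. raised to the 3 power.
Substitute y = (y/x)·x into the budget: x* = M/(p_x + p_y·(y/x)).
Numerically y/x = 0.179831, so x* = 95/(10.16 + 9·0.179831) = 8.0656 and y* = 0.179831·8.0656 = 1.4504.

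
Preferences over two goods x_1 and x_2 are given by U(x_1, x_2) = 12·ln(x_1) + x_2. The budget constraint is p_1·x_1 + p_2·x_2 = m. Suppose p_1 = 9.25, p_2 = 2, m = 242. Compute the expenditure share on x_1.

share on x_1 = 0.0992

MU_x_1 = 12/x_1, MU_x_2 = 1. Tangency: 12/x_1 = p_1/p_2.
So x_1*(p_1,p_2) = 12·p_2/p_1, independent of income; and x_2* = (m − 12·p_2)/p_2.
At the given prices: x_1* = 12·2/9.25 = 2.5946, and x_2* = 109.
Expenditure on x_1: 9.25·2.5946 = 24; share = 0.0992.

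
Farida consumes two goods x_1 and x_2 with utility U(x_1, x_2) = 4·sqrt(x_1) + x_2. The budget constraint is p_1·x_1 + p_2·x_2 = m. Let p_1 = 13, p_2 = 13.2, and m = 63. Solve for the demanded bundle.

Set MRS = p_1/p_2: 2·x_1^(−1/2) = p_1/p_2.
Solve: √x_1 = 2·p_2/p_1, so x_1*(p_1,p_2) = (2·p_2/p_1)², and x_2* = (m − p_1·x_1*)/p_2.
Plugging in: x_1* = (2·13.2/13)² = 4.124, x_2* = 0.7112.

x_1* = 4.124, x_2* = 0.7112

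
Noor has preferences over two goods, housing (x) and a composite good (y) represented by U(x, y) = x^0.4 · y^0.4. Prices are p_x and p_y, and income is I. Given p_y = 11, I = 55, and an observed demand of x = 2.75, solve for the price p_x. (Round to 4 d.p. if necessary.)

p_x = 10

MU_x/MU_y = (0.4·y)/(0.4·x); tangency sets this equal to p_x/p_y.
Rearranging, p_y·y = p_x·x. Substituting into the budget gives p_x·x·(1 + 1) = I.
Demand: x*(p_x,p_y,I) = 0.5·I/p_x and y* = 0.5·I/p_y.
Set x* = 2.75 in the demand function and solve for p_x: p_x = 10.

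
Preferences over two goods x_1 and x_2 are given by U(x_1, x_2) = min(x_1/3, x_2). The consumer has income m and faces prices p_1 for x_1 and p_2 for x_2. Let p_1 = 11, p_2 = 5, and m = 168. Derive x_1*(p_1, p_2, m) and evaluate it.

x_1* = 13.2632

Leontief preferences: the optimum is at the kink where x_1/3 = x_2/1, i.e. x_2 = (1/3)·x_1.
Budget: p_1·x_1 + p_2·(1/3)·x_1 = m, so (3·p_1 + p_2)·x_1 = 3·m.
Demand: x_1*(p_1,p_2,m) = 3·m/(3·p_1 + p_2), x_2* = m/(3·p_1 + p_2).
Here 3·11 + 5 = 38, giving x_1* = 13.2632.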